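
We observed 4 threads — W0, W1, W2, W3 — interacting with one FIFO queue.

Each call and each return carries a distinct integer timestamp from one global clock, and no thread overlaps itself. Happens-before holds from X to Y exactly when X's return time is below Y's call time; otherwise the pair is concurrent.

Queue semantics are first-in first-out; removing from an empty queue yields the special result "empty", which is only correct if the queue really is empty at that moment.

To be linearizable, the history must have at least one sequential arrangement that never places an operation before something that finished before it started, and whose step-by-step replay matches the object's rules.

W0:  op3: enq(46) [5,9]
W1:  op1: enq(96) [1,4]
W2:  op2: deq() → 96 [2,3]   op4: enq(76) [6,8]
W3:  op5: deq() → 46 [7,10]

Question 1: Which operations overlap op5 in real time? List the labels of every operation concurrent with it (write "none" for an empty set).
Answer: op3, op4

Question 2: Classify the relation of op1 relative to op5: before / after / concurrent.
Answer: before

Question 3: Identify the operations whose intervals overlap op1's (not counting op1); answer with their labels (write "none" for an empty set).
Answer: op2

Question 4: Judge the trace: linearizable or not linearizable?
one valid linearization: op1, op2, op3, op4, op5
after step 1 (op1 enq(96)): queue <96>
after step 2 (op2 deq() → 96): queue <>
after step 3 (op3 enq(46)): queue <46>
after step 4 (op4 enq(76)): queue <46,76>
after step 5 (op5 deq() → 46): queue <76>

linearizable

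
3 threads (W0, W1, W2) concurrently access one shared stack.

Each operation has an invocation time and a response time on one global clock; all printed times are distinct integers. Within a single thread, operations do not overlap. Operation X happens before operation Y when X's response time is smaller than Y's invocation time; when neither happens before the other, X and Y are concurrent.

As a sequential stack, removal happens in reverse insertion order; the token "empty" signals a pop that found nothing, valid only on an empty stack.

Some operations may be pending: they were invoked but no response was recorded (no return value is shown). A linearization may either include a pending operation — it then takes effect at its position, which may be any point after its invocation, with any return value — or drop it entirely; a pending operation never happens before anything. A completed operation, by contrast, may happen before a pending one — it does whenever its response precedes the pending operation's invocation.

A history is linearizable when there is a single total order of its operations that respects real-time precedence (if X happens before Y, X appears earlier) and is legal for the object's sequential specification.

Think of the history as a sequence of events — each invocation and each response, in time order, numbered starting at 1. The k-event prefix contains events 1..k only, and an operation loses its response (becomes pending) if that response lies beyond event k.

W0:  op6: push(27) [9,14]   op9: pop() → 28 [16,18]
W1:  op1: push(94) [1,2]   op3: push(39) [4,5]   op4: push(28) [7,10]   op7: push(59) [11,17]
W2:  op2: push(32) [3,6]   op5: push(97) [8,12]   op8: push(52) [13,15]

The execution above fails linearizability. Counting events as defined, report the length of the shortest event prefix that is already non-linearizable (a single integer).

18

events 1..17 are linearizable; a witness order is op1, op2, op3, op4, op5, op6, op7, op8:
after step 1 (op1 push(94)): stack <94>
after step 2 (op2 push(32)): stack <94,32>
after step 3 (op3 push(39)): stack <94,32,39>
after step 4 (op4 push(28)): stack <94,32,39,28>
after step 5 (op5 push(97)): stack <94,32,39,28,97>
after step 6 (op6 push(27)): stack <94,32,39,28,97,27>
after step 7 (op7 push(59)): stack <94,32,39,28,97,27,59>
after step 8 (op8 push(52)): stack <94,32,39,28,97,27,59,52>
include event 18 — op9 responding at 18 — and every candidate order breaks
take op1, op2, op3, op4, op5, op6, op7, op8, op9: step 9 already fails, because op9 pop() → 28 cannot occur there
take op1, op2, op3, op4, op5, op6, op8, op7, op9: step 9 already fails, because op9 pop() → 28 cannot occur there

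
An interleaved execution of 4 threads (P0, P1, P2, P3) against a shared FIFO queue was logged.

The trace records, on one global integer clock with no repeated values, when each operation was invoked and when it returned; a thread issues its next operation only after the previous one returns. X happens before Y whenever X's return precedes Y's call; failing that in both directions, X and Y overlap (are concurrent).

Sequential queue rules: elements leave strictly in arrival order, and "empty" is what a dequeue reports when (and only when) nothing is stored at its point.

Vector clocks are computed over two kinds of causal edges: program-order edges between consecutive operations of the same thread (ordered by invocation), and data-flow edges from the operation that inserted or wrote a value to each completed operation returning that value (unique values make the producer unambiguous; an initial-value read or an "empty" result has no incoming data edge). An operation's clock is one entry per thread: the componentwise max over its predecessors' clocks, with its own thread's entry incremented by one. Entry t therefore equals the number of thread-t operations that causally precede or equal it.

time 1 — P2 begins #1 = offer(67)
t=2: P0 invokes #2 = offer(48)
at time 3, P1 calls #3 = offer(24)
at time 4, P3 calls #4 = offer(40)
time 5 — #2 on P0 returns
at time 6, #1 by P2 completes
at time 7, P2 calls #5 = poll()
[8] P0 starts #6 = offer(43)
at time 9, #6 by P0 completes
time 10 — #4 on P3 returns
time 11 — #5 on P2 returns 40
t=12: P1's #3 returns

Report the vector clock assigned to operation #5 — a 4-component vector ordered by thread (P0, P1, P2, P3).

(0, 0, 2, 1)

#4 (invocation 4): nothing precedes it; P3's component alone gives (0, 0, 0, 1)
#1 (invocation 1): nothing precedes it; P2's component alone gives (0, 0, 1, 0)
#3 (invocation 3): nothing precedes it; P1's component alone gives (0, 1, 0, 0)
#2 (invocation 2): nothing precedes it; P0's component alone gives (1, 0, 0, 0)
VC(#6, invoked at 8): max of VC(#2)=(1, 0, 0, 0), then +1 on thread P0 → (2, 0, 0, 0)
VC(#5, invoked at 7): max of VC(#1)=(0, 0, 1, 0), VC(#4)=(0, 0, 0, 1), then +1 on thread P2 → (0, 0, 2, 1)
target: VC(#5) = (0, 0, 2, 1)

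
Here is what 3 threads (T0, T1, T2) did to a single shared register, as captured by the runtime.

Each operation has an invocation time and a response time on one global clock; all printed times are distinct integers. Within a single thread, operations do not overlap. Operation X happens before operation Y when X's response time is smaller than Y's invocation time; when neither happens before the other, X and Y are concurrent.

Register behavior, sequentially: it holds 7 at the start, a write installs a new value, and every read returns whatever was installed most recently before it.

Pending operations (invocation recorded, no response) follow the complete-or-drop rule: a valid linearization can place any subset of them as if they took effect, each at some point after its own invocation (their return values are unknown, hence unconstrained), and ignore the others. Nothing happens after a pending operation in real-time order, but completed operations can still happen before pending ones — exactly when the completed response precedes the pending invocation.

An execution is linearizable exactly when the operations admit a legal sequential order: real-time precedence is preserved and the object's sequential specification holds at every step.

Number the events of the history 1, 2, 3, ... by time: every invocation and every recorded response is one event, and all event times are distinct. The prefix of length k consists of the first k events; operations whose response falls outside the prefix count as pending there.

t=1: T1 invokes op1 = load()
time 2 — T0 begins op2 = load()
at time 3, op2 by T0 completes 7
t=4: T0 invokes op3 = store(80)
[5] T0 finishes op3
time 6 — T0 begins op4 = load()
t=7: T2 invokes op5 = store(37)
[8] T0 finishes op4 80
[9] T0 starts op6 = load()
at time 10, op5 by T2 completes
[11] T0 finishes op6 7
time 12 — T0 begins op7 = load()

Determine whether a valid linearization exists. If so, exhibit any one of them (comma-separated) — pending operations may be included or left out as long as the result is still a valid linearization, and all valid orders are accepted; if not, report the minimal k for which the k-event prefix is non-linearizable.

not linearizable — minimal violating prefix: 11 events

already the first 11 events (up to op6's response at time 11) admit no linearization; the first 10 still do
3 orders of the 5 completed register ops respect real time; none is legal
no completion choice of the 1 pending operation (op1) rescues it — every subset was tried
e.g. op2, op3, op4, op5, op6 (pending dropped): illegal at step 5, since op6 load() → 7 cannot apply there
e.g. op2, op3, op4, op6, op5 (pending dropped): illegal at step 4, since op6 load() → 7 cannot apply there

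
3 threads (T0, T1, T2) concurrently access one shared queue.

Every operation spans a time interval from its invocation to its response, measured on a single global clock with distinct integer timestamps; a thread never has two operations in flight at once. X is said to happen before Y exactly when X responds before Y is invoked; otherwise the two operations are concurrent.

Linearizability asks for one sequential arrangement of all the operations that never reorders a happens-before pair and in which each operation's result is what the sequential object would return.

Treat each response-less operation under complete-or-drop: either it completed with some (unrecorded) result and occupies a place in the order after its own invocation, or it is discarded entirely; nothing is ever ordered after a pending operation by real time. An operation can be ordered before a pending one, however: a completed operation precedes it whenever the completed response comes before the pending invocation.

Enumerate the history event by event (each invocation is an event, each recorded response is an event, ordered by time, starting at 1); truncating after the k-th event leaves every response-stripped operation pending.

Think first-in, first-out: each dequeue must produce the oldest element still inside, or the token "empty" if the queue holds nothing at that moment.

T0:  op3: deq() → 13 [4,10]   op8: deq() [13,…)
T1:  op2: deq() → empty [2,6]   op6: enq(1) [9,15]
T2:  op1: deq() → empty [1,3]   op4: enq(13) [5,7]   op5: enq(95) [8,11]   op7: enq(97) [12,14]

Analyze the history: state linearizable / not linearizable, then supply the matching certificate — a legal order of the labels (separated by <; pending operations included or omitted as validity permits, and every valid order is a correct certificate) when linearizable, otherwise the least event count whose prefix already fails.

linearizable — witness: op1 < op2 < op4 < op3 < op5 < op6 < op7

1. op1 deq() → empty, leaving queue <>
2. op2 deq() → empty, leaving queue <>
3. op4 enq(13), leaving queue <13>
4. op3 deq() → 13, leaving queue <>
5. op5 enq(95), leaving queue <95>
6. op6 enq(1), leaving queue <95,1>
7. op7 enq(97), leaving queue <95,1,97>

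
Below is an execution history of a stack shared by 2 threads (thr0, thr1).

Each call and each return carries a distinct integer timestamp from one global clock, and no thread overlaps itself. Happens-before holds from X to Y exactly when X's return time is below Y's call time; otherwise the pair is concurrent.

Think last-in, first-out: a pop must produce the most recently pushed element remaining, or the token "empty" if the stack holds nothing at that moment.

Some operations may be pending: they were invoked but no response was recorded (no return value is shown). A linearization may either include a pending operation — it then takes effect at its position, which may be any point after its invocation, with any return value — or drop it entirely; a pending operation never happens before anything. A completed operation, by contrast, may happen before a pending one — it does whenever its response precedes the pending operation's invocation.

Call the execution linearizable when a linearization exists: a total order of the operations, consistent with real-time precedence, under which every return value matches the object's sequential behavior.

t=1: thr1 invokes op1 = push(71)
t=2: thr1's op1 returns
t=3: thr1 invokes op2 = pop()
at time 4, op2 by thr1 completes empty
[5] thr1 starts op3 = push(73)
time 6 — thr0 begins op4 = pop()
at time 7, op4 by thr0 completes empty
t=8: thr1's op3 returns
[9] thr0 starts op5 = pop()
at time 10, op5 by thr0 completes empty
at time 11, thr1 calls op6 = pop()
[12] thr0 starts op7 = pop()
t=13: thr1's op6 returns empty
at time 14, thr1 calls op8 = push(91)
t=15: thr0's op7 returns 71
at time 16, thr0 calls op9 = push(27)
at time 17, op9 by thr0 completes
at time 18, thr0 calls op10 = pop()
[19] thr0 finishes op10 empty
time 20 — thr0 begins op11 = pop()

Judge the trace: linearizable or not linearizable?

events 1..3 are fine; event 4 — the response of op2 at time 4 — makes the prefix non-linearizable
the completed operations (2 total) allow one real-time order; the stack replay rejects it
e.g. op1, op2: illegal at step 2, since op2 pop() → empty cannot apply there

not linearizable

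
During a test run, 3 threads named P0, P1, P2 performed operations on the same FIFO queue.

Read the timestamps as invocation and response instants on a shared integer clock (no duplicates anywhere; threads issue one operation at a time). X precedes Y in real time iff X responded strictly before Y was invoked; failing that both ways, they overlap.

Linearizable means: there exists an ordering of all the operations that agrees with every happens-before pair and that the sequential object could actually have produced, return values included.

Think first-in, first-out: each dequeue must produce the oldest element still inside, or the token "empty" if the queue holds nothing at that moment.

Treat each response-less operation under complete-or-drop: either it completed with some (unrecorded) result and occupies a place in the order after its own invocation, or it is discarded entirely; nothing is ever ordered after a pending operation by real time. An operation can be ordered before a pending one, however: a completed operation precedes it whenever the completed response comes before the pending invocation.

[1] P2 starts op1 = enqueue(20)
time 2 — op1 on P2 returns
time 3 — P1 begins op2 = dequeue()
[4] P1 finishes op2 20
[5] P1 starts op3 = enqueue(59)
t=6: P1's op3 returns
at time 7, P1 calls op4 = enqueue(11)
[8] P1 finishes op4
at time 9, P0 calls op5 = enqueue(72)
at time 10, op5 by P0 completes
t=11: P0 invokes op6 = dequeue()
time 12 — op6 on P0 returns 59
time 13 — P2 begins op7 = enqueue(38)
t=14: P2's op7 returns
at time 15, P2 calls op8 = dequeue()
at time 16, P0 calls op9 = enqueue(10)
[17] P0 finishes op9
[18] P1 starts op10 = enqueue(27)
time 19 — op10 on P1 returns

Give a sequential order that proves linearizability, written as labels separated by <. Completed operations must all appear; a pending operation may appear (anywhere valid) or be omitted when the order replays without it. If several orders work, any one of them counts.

step 1: op1 enqueue(20) — queue <20>
step 2: op2 dequeue() → 20 — queue <>
step 3: op3 enqueue(59) — queue <59>
step 4: op4 enqueue(11) — queue <59,11>
step 5: op5 enqueue(72) — queue <59,11,72>
step 6: op6 dequeue() → 59 — queue <11,72>
step 7: op7 enqueue(38) — queue <11,72,38>
step 8: op8 dequeue() (pending, included) — queue <72,38>
step 9: op9 enqueue(10) — queue <72,38,10>
step 10: op10 enqueue(27) — queue <72,38,10,27>

op1 < op2 < op3 < op4 < op5 < op6 < op7 < op8 < op9 < op10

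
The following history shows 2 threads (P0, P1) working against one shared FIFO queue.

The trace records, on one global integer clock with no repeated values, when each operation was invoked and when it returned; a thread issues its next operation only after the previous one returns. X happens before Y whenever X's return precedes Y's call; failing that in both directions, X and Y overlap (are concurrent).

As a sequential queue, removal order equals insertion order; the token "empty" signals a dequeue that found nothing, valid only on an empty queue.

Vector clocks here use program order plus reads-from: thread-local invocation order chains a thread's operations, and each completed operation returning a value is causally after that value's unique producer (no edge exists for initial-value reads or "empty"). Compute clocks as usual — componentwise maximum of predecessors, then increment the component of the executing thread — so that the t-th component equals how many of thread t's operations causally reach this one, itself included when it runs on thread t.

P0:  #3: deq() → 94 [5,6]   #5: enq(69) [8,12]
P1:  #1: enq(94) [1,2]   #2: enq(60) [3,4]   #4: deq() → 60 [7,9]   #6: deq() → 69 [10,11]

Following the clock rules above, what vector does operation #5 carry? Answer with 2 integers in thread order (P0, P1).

root op #1, invoked 1: fresh clock plus P1's own tick → (0, 1)
#2, invoked 3, takes VC(#1)=(0, 1) under max, adds 1 for P1 → (0, 2)
#3, invoked 5, takes VC(#1)=(0, 1) under max, adds 1 for P0 → (1, 1)
#4, invoked 7, takes VC(#2)=(0, 2) under max, adds 1 for P1 → (0, 3)
#5, invoked 8, takes VC(#3)=(1, 1) under max, adds 1 for P0 → (2, 1)
#6, invoked 10, takes VC(#4)=(0, 3), VC(#5)=(2, 1) under max, adds 1 for P1 → (2, 4)
target: VC(#5) = (2, 1)

(2, 1)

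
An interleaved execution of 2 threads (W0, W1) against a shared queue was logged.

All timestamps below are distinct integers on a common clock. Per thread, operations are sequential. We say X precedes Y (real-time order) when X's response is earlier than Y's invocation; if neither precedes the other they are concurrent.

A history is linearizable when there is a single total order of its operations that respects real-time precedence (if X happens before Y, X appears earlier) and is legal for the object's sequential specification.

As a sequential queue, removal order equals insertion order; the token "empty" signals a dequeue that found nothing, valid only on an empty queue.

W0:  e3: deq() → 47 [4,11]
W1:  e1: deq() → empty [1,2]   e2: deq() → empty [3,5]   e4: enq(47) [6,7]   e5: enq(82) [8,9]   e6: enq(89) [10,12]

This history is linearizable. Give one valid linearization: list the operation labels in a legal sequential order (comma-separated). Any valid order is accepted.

1. e1 deq() → empty, leaving queue <>
2. e2 deq() → empty, leaving queue <>
3. e4 enq(47), leaving queue <47>
4. e3 deq() → 47, leaving queue <>
5. e5 enq(82), leaving queue <82>
6. e6 enq(89), leaving queue <82,89>

e1, e2, e4, e3, e5, e6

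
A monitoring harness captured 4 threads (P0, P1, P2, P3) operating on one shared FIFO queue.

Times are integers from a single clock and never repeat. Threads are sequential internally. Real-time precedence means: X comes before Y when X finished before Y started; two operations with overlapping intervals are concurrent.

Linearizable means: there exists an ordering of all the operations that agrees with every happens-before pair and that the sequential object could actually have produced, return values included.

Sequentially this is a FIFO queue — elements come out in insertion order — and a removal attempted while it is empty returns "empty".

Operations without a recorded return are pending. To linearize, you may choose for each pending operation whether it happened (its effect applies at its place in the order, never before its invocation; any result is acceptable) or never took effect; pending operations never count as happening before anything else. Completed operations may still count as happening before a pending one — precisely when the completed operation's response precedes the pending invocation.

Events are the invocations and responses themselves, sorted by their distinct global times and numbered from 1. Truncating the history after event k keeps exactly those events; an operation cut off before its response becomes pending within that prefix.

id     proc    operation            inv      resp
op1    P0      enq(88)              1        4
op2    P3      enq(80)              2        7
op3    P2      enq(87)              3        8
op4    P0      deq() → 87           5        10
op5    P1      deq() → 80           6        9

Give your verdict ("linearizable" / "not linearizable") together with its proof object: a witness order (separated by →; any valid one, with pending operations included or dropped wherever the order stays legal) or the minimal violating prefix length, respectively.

step 1: op2 enq(80) — queue <80>
step 2: op3 enq(87) — queue <80,87>
step 3: op1 enq(88) — queue <80,87,88>
step 4: op5 deq() → 80 — queue <87,88>
step 5: op4 deq() → 87 — queue <88>

linearizable — witness: op2 → op3 → op1 → op5 → op4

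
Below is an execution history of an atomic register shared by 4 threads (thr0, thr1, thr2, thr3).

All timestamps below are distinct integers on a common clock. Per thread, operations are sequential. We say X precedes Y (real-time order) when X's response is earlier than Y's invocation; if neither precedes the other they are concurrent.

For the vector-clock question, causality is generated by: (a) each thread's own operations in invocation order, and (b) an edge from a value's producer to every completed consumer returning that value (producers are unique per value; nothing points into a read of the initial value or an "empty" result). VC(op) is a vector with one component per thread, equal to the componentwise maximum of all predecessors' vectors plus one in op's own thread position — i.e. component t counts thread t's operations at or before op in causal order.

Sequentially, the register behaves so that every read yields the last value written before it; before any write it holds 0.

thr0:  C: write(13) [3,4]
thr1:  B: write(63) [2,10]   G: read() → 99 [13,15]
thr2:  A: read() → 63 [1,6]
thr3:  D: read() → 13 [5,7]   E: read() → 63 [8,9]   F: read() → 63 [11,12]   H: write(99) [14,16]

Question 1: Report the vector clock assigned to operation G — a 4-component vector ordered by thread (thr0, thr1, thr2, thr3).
Answer: (1, 2, 0, 4)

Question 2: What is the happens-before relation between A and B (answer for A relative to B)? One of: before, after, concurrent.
Answer: concurrent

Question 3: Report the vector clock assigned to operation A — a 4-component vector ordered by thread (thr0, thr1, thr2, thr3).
Answer: (0, 1, 1, 0)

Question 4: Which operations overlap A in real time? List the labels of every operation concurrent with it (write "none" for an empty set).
Answer: B, C, D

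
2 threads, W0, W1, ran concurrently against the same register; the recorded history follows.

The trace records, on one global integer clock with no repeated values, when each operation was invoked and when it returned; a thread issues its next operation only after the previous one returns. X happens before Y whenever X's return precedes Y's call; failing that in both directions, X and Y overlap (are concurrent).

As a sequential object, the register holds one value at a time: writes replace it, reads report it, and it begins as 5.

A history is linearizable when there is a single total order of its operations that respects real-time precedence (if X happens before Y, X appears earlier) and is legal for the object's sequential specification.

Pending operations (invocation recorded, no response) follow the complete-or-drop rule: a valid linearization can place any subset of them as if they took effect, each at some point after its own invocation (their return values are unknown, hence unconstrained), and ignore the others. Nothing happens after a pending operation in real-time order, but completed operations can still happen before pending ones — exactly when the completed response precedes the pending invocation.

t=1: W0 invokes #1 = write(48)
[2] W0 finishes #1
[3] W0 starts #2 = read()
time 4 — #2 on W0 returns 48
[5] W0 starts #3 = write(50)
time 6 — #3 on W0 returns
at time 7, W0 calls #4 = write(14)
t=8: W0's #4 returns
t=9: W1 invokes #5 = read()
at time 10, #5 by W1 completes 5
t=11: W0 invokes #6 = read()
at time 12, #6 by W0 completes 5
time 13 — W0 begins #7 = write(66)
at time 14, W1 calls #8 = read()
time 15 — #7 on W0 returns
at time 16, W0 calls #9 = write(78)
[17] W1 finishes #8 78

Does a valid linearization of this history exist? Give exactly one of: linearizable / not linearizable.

events 1..9 are fine; event 10 — the response of #5 at time 10 — makes the prefix non-linearizable
a single order respects real time; the 5 completed register operations fail replay along it
e.g. #1, #2, #3, #4, #5: illegal at step 5, since #5 read() → 5 cannot apply there

not linearizable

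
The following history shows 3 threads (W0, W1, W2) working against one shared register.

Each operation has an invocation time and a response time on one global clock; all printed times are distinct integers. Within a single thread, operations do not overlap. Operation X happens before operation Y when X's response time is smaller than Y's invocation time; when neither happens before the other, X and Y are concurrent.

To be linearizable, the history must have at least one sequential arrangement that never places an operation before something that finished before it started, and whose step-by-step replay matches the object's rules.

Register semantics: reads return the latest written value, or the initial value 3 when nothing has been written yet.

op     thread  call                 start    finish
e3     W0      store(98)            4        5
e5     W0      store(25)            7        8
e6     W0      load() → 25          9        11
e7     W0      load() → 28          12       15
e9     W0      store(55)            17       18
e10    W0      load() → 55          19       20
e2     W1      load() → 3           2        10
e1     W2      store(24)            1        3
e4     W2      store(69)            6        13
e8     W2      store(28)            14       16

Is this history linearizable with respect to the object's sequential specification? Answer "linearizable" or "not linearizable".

linearizable

a witness: e2, e1, e3, e4, e5, e6, e8, e7, e9, e10
step 1: e2 load() → 3 — value 3
step 2: e1 store(24) — value 24
step 3: e3 store(98) — value 98
step 4: e4 store(69) — value 69
step 5: e5 store(25) — value 25
step 6: e6 load() → 25 — value 25
step 7: e8 store(28) — value 28
step 8: e7 load() → 28 — value 28
step 9: e9 store(55) — value 55
step 10: e10 load() → 55 — value 55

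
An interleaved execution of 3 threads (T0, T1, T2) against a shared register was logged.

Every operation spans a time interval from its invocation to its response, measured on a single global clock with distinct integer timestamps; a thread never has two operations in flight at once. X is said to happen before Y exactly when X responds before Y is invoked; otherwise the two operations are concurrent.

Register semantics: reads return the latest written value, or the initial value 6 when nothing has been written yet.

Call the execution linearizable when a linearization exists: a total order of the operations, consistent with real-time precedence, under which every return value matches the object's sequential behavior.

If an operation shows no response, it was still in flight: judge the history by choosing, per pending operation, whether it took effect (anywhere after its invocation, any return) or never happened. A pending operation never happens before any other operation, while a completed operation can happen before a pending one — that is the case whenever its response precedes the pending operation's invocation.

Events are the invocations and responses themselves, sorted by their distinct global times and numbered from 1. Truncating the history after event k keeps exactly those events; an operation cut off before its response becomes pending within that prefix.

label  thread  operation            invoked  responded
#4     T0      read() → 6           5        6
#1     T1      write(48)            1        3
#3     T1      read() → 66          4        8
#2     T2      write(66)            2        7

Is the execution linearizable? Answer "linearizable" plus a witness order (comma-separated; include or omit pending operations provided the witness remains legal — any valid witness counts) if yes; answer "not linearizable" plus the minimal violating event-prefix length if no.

prefix check: 1..5 passes, 1..6 fails once #4's time-6 response joins
the completed operations (2 total) allow one real-time order; the register replay rejects it
every completion of the 2 pending operations (#2, #3) was checked; none linearizes
take #1, #4 (pending dropped): step 2 already fails, because #4 read() → 6 cannot occur there

not linearizable — minimal violating prefix: 6 events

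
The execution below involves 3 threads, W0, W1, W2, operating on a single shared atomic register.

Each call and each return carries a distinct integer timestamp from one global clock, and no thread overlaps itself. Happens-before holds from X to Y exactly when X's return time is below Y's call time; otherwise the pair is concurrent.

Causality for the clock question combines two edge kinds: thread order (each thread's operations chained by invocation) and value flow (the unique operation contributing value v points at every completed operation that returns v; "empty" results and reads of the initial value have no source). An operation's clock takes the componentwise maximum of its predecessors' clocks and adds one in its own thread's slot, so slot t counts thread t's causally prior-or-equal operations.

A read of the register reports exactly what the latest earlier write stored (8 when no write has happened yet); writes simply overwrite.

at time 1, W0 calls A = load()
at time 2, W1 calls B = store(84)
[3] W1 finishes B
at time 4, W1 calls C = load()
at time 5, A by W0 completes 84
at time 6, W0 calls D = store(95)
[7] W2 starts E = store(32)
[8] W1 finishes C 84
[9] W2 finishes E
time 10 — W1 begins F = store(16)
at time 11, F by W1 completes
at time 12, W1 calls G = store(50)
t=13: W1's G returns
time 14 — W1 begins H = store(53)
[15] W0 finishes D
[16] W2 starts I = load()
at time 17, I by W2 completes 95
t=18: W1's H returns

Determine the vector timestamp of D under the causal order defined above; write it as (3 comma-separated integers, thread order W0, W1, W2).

(2, 1, 0)

root op E, invoked 7: fresh clock plus W2's own tick → (0, 0, 1)
root op B, invoked 2: fresh clock plus W1's own tick → (0, 1, 0)
merge at C (invoked 4): VC(B)=(0, 1, 0), own-thread bump on W1 → (0, 2, 0)
merge at A (invoked 1): VC(B)=(0, 1, 0), own-thread bump on W0 → (1, 1, 0)
merge at F (invoked 10): VC(C)=(0, 2, 0), own-thread bump on W1 → (0, 3, 0)
merge at D (invoked 6): VC(A)=(1, 1, 0), own-thread bump on W0 → (2, 1, 0)
merge at G (invoked 12): VC(F)=(0, 3, 0), own-thread bump on W1 → (0, 4, 0)
merge at H (invoked 14): VC(G)=(0, 4, 0), own-thread bump on W1 → (0, 5, 0)
merge at I (invoked 16): VC(D)=(2, 1, 0), VC(E)=(0, 0, 1), own-thread bump on W2 → (2, 1, 2)
target: VC(D) = (2, 1, 0)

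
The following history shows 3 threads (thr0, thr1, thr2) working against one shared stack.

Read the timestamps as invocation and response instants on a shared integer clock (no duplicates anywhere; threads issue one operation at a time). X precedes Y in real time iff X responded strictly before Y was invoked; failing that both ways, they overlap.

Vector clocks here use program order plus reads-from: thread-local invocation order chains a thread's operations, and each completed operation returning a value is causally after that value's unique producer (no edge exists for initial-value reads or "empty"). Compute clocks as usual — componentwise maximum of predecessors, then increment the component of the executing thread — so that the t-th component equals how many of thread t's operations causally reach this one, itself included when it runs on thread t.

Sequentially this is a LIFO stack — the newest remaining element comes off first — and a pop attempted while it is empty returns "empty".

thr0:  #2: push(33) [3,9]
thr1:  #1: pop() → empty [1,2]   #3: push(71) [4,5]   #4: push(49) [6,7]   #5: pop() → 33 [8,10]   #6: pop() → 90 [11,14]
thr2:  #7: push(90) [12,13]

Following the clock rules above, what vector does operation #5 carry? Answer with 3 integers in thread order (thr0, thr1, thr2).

#7 (invocation 12): nothing precedes it; thr2's component alone gives (0, 0, 1)
#1 (invocation 1): nothing precedes it; thr1's component alone gives (0, 1, 0)
#2 (invocation 3): nothing precedes it; thr0's component alone gives (1, 0, 0)
invoked at 4, #3 merges VC(#1)=(0, 1, 0) and bumps thr1's slot → (0, 2, 0)
invoked at 6, #4 merges VC(#3)=(0, 2, 0) and bumps thr1's slot → (0, 3, 0)
invoked at 8, #5 merges VC(#2)=(1, 0, 0), VC(#4)=(0, 3, 0) and bumps thr1's slot → (1, 4, 0)
invoked at 11, #6 merges VC(#5)=(1, 4, 0), VC(#7)=(0, 0, 1) and bumps thr1's slot → (1, 5, 1)
target: VC(#5) = (1, 4, 0)

(1, 4, 0)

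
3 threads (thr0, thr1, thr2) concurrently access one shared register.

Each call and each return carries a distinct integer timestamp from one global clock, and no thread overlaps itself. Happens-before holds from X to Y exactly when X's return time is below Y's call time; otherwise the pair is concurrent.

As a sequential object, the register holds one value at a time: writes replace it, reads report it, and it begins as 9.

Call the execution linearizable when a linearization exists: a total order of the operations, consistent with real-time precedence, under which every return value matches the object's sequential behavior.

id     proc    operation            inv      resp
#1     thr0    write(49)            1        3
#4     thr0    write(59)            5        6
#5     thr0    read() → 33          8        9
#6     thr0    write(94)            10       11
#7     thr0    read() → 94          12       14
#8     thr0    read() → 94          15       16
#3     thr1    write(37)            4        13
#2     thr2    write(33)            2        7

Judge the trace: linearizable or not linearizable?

linearizable

witness order: #1, #3, #4, #2, #5, #6, #7, #8
step 1: #1 write(49) — value 49
step 2: #3 write(37) — value 37
step 3: #4 write(59) — value 59
step 4: #2 write(33) — value 33
step 5: #5 read() → 33 — value 33
step 6: #6 write(94) — value 94
step 7: #7 read() → 94 — value 94
step 8: #8 read() → 94 — value 94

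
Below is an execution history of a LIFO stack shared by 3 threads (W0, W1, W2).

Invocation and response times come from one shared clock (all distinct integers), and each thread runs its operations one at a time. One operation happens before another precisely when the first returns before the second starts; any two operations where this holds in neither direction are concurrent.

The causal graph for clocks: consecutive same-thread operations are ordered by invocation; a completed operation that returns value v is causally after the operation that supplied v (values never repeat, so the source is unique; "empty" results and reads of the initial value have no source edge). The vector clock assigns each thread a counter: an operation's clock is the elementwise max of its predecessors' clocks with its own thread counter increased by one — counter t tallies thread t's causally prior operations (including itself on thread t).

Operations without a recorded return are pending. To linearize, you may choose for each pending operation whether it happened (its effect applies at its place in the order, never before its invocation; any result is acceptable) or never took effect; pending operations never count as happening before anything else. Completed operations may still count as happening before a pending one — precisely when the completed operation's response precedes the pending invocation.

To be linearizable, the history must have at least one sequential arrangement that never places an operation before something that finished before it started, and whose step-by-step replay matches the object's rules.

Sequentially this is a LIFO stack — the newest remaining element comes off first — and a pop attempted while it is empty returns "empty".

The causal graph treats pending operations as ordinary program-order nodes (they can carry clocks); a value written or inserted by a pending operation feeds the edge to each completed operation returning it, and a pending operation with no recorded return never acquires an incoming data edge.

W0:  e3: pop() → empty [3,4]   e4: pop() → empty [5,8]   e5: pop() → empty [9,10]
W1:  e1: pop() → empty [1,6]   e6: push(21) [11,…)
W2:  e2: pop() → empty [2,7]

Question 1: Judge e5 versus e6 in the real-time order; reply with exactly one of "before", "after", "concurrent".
before

e5 spans [9,10], e6 spans [11,…)
resp(e5)=10 < inv(e6)=11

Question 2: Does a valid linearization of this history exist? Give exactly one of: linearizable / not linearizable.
linearizable

witness order: e1, e2, e3, e4, e5
after step 1 (e1 pop() → empty): stack <>
after step 2 (e2 pop() → empty): stack <>
after step 3 (e3 pop() → empty): stack <>
after step 4 (e4 pop() → empty): stack <>
after step 5 (e5 pop() → empty): stack <>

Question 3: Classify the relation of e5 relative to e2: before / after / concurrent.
after

e5 spans [9,10], e2 spans [2,7]
resp(e2)=7 < inv(e5)=9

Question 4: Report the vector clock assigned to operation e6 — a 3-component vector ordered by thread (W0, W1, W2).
(0, 2, 0)

e2 (invocation 2): nothing precedes it; W2's component alone gives (0, 0, 1)
e1 (invocation 1): nothing precedes it; W1's component alone gives (0, 1, 0)
e3 (invocation 3): nothing precedes it; W0's component alone gives (1, 0, 0)
e6 (invocation 11): componentwise max over VC(e1)=(0, 1, 0), +1 at W1, giving (0, 2, 0)
e4 (invocation 5): componentwise max over VC(e3)=(1, 0, 0), +1 at W0, giving (2, 0, 0)
e5 (invocation 9): componentwise max over VC(e4)=(2, 0, 0), +1 at W0, giving (3, 0, 0)
target: VC(e6) = (0, 2, 0)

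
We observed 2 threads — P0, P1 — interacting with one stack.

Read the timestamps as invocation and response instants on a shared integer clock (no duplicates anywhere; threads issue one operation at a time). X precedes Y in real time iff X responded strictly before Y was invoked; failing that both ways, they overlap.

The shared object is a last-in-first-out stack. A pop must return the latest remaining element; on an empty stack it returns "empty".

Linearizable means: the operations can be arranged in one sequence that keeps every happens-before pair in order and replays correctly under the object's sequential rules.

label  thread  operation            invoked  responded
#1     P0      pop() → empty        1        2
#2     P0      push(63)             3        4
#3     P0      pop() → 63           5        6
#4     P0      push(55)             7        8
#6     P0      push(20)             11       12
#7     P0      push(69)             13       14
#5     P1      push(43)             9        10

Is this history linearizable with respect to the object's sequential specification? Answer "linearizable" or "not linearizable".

linearizable

a witness: #1, #2, #3, #4, #5, #6, #7
after step 1 (#1 pop() → empty): stack <>
after step 2 (#2 push(63)): stack <63>
after step 3 (#3 pop() → 63): stack <>
after step 4 (#4 push(55)): stack <55>
after step 5 (#5 push(43)): stack <55,43>
after step 6 (#6 push(20)): stack <55,43,20>
after step 7 (#7 push(69)): stack <55,43,20,69>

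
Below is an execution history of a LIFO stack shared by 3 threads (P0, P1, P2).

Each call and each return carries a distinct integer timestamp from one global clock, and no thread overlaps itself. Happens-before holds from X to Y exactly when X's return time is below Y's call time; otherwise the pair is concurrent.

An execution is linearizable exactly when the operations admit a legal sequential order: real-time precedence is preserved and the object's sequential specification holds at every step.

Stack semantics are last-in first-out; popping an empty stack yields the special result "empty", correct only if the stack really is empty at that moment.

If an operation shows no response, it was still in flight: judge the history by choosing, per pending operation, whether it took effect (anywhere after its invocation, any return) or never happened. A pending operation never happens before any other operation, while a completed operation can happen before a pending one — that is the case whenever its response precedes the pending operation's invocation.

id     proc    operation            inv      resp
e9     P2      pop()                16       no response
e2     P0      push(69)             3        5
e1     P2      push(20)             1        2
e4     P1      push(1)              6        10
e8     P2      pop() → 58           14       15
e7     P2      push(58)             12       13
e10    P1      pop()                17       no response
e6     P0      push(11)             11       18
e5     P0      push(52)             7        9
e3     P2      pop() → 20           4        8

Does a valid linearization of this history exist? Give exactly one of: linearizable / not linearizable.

linearizable

a witness: e1, e3, e2, e4, e5, e6, e7, e8
after step 1 (e1 push(20)): stack <20>
after step 2 (e3 pop() → 20): stack <>
after step 3 (e2 push(69)): stack <69>
after step 4 (e4 push(1)): stack <69,1>
after step 5 (e5 push(52)): stack <69,1,52>
after step 6 (e6 push(11)): stack <69,1,52,11>
after step 7 (e7 push(58)): stack <69,1,52,11,58>
after step 8 (e8 pop() → 58): stack <69,1,52,11>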